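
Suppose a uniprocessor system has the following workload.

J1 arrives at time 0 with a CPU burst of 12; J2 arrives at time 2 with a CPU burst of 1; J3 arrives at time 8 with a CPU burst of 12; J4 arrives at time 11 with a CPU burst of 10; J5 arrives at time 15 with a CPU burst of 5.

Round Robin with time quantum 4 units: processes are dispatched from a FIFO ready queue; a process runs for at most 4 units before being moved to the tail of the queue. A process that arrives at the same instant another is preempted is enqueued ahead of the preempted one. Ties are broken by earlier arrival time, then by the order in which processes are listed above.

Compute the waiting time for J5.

Timeline: | J1 0-4 | J2 4-5 | J1 5-9 | J3 9-13 | J1 13-17 | J4 17-21 | J3 21-25 | J5 25-29 | J4 29-33 | J3 33-37 | J5 37-38 | J4 38-40 |
Completion: J1=17  J2=5  J3=37  J4=40  J5=38
Turnaround (C−A): J1=17  J2=3  J3=29  J4=29  J5=23
Waiting(J5) = turnaround − burst = 23 − 5 = 18

18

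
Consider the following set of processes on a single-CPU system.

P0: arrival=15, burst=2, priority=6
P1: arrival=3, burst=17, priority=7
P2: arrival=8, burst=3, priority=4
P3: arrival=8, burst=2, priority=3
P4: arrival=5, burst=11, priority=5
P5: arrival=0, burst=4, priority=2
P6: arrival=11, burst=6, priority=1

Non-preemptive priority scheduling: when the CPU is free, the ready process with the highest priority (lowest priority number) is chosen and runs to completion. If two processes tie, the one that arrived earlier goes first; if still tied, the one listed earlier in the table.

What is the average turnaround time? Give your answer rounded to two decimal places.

21.57

Schedule: | P5 0-4 | P1 4-21 | P6 21-27 | P3 27-29 | P2 29-32 | P4 32-43 | P0 43-45 |
Completion: P0=45  P1=21  P2=32  P3=29  P4=43  P5=4  P6=27
Turnaround (C−A): P0=30  P1=18  P2=24  P3=21  P4=38  P5=4  P6=16
Turnaround times: P0=30, P1=18, P2=24, P3=21, P4=38, P5=4, P6=16
Average turnaround = (30+18+24+21+38+4+16) / 7 = 151/7 = 21.57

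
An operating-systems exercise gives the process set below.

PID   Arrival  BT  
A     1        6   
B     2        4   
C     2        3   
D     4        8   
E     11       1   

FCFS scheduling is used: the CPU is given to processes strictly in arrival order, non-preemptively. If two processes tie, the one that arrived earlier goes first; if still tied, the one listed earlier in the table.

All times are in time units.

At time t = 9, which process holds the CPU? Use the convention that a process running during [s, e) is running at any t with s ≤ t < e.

B

Timeline: | idle 0-1 | A 1-7 | B 7-11 | C 11-14 | D 14-22 | E 22-23 |
Completion: A=7  B=11  C=14  D=22  E=23
Turnaround (C−A): A=6  B=9  C=12  D=18  E=12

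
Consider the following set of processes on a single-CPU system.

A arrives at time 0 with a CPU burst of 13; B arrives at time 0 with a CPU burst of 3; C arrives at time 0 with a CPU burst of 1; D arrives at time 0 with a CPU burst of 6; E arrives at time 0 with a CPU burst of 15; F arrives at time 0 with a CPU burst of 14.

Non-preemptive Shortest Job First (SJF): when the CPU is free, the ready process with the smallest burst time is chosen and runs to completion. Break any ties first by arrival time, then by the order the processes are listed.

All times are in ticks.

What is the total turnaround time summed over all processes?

Schedule: | C 0-1 | B 1-4 | D 4-10 | A 10-23 | F 23-37 | E 37-52 |
Completion: A=23  B=4  C=1  D=10  E=52  F=37
Turnaround (C−A): A=23  B=4  C=1  D=10  E=52  F=37
Turnaround = completion − arrival: A=23, B=4, C=1, D=10, E=52, F=37
Total turnaround = 23 + 4 + 1 + 10 + 52 + 37 = 127

127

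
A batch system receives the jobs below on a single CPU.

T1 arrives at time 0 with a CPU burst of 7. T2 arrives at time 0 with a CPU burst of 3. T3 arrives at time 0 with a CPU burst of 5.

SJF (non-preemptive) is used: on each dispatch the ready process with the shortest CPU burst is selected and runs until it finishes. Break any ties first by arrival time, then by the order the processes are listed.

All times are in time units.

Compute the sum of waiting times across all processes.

Schedule: | T2 0-3 | T3 3-8 | T1 8-15 |
Completion: T1=15  T2=3  T3=8
Waiting = turnaround − burst: T1=8, T2=0, T3=3
Total waiting = 8 + 0 + 3 = 11

11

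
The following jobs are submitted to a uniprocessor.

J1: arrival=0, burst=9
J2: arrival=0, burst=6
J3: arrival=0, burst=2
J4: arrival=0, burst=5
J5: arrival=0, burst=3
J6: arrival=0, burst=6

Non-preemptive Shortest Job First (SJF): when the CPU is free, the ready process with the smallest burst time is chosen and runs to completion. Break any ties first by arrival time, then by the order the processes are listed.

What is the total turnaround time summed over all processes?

Schedule: | J3 0-2 | J5 2-5 | J4 5-10 | J2 10-16 | J6 16-22 | J1 22-31 |
Completion: J1=31  J2=16  J3=2  J4=10  J5=5  J6=22
Turnaround (C−A): J1=31  J2=16  J3=2  J4=10  J5=5  J6=22
Turnaround = completion − arrival: J1=31, J2=16, J3=2, J4=10, J5=5, J6=22
Total turnaround = 31 + 16 + 2 + 10 + 5 + 22 = 86

86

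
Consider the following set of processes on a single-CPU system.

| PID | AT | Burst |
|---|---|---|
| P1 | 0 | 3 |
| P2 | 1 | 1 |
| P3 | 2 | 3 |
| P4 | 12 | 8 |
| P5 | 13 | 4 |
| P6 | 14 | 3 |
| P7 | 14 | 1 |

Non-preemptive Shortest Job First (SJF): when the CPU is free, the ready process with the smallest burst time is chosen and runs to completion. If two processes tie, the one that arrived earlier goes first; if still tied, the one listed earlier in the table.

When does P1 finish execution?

3

Schedule: | P1 0-3 | P2 3-4 | P3 4-7 | idle 7-12 | P4 12-20 | P7 20-21 | P6 21-24 | P5 24-28 |
Completion: P1=3  P2=4  P3=7  P4=20  P5=28  P6=24  P7=21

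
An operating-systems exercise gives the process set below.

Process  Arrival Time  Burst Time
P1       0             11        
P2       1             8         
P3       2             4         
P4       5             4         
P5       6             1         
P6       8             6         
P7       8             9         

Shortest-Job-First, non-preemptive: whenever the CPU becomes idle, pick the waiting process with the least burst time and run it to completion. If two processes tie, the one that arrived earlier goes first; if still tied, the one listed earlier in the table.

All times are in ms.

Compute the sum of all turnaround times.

Gantt: | P1 0-11 | P5 11-12 | P3 12-16 | P4 16-20 | P6 20-26 | P2 26-34 | P7 34-43 |
Completion: P1=11  P2=34  P3=16  P4=20  P5=12  P6=26  P7=43
Turnaround (C−A): P1=11  P2=33  P3=14  P4=15  P5=6  P6=18  P7=35
Turnaround = completion − arrival: P1=11, P2=33, P3=14, P4=15, P5=6, P6=18, P7=35
Total turnaround = 11 + 33 + 14 + 15 + 6 + 18 + 35 = 132

132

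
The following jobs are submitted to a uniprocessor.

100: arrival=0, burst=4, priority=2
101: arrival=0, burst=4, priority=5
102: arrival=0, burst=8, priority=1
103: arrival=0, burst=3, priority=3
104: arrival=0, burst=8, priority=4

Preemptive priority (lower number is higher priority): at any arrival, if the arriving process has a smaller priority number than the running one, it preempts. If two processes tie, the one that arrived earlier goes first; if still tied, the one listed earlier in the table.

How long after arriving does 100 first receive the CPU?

Schedule: | 102 0-8 | 100 8-12 | 103 12-15 | 104 15-23 | 101 23-27 |
Completion: 100=12  101=27  102=8  103=15  104=23
Response(100) = first start − arrival = 8 − 0 = 8

8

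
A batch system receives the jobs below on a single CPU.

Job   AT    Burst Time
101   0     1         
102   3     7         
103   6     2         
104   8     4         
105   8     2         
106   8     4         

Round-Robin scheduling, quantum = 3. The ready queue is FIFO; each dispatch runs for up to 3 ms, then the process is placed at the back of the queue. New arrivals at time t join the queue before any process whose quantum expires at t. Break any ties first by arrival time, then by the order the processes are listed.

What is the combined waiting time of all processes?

Gantt: | 101 0-1 | idle 1-3 | 102 3-6 | 103 6-8 | 102 8-11 | 104 11-14 | 105 14-16 | 106 16-19 | 102 19-20 | 104 20-21 | 106 21-22 |
Completion: 101=1  102=20  103=8  104=21  105=16  106=22
Waiting = turnaround − burst: 101=0, 102=10, 103=0, 104=9, 105=6, 106=10
Total waiting = 0 + 10 + 0 + 9 + 6 + 10 = 35

35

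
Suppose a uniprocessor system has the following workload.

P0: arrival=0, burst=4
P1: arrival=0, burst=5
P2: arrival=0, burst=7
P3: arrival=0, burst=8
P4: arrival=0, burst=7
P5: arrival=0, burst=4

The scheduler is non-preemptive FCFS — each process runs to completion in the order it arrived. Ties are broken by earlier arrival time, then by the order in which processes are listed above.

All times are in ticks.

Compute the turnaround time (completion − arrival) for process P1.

9

Gantt: | P0 0-4 | P1 4-9 | P2 9-16 | P3 16-24 | P4 24-31 | P5 31-35 |
Completion: P0=4  P1=9  P2=16  P3=24  P4=31  P5=35
Turnaround(P1) = completion − arrival = 9 − 0 = 9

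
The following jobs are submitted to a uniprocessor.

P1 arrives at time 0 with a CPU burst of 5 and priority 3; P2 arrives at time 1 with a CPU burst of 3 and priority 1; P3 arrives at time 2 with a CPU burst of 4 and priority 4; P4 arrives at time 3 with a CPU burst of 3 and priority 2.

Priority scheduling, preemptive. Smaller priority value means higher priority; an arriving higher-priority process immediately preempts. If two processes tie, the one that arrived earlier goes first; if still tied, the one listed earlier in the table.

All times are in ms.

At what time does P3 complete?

15

Schedule: | P1 0-1 | P2 1-4 | P4 4-7 | P1 7-11 | P3 11-15 |
Completion: P1=11  P2=4  P3=15  P4=7
Turnaround (C−A): P1=11  P2=3  P3=13  P4=4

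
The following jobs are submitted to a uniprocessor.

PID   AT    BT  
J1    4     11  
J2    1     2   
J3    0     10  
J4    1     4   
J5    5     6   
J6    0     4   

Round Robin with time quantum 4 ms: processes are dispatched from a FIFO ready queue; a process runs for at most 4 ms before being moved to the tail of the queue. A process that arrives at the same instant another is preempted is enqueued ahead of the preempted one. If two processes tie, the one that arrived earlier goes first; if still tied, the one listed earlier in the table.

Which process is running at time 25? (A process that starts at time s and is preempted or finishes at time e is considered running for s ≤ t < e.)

J5

Gantt: | J3 0-4 | J6 4-8 | J2 8-10 | J4 10-14 | J1 14-18 | J3 18-22 | J5 22-26 | J1 26-30 | J3 30-32 | J5 32-34 | J1 34-37 |
Completion: J1=37  J2=10  J3=32  J4=14  J5=34  J6=8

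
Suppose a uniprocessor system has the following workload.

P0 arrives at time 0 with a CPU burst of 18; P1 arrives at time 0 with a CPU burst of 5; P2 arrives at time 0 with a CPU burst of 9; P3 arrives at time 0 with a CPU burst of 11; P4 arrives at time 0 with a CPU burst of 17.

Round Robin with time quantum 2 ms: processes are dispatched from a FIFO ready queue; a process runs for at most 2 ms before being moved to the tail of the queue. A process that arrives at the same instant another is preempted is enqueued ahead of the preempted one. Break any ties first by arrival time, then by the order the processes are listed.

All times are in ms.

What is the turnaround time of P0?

Schedule: | P0 0-2 | P1 2-4 | P2 4-6 | P3 6-8 | P4 8-10 | P0 10-12 | P1 12-14 | P2 14-16 | P3 16-18 | P4 18-20 | P0 20-22 | P1 22-23 | P2 23-25 | P3 25-27 | P4 27-29 | P0 29-31 | P2 31-33 | P3 33-35 | P4 35-37 | P0 37-39 | P2 39-40 | P3 40-42 | P4 42-44 | P0 44-46 | P3 46-47 | P4 47-49 | P0 49-51 | P4 51-53 | P0 53-55 | P4 55-57 | P0 57-59 | P4 59-60 |
Completion: P0=59  P1=23  P2=40  P3=47  P4=60
Turnaround (C−A): P0=59  P1=23  P2=40  P3=47  P4=60
Turnaround(P0) = completion − arrival = 59 − 0 = 59

59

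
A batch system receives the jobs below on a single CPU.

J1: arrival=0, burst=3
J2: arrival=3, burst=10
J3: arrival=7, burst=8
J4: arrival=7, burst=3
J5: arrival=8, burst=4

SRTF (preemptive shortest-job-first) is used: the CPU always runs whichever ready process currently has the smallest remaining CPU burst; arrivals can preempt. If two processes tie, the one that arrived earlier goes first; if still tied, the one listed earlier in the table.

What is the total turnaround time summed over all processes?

Timeline: | J1 0-3 | J2 3-7 | J4 7-10 | J5 10-14 | J2 14-20 | J3 20-28 |
Completion: J1=3  J2=20  J3=28  J4=10  J5=14
Turnaround = completion − arrival: J1=3, J2=17, J3=21, J4=3, J5=6
Total turnaround = 3 + 17 + 21 + 3 + 6 = 50

50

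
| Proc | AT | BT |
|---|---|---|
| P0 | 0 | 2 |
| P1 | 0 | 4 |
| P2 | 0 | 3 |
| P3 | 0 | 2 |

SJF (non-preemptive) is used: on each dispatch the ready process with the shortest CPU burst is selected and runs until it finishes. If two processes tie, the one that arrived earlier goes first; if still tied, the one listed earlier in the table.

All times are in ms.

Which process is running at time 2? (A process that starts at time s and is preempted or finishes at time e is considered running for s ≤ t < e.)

Gantt: | P0 0-2 | P3 2-4 | P2 4-7 | P1 7-11 |
Completion: P0=2  P1=11  P2=7  P3=4
Turnaround (C−A): P0=2  P1=11  P2=7  P3=4

P3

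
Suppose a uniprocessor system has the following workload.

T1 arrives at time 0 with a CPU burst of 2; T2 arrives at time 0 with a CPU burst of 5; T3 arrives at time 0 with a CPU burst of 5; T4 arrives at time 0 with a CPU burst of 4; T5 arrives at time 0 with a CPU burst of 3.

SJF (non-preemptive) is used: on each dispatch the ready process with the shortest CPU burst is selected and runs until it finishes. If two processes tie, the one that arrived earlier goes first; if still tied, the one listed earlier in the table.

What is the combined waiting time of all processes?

Gantt: | T1 0-2 | T5 2-5 | T4 5-9 | T2 9-14 | T3 14-19 |
Completion: T1=2  T2=14  T3=19  T4=9  T5=5
Waiting = turnaround − burst: T1=0, T2=9, T3=14, T4=5, T5=2
Total waiting = 0 + 9 + 14 + 5 + 2 = 30

30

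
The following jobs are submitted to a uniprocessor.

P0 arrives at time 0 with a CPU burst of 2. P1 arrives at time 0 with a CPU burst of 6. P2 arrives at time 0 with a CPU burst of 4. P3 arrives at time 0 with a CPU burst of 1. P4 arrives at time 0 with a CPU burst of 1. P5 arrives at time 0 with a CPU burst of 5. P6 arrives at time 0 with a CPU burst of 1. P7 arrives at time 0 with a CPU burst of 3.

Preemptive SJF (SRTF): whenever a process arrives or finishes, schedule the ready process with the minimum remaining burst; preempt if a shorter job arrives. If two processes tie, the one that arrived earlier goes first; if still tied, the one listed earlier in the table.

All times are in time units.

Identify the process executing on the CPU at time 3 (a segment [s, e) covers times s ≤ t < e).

P0

Schedule: | P3 0-1 | P4 1-2 | P6 2-3 | P0 3-5 | P7 5-8 | P2 8-12 | P5 12-17 | P1 17-23 |
Completion: P0=5  P1=23  P2=12  P3=1  P4=2  P5=17  P6=3  P7=8
Turnaround (C−A): P0=5  P1=23  P2=12  P3=1  P4=2  P5=17  P6=3  P7=8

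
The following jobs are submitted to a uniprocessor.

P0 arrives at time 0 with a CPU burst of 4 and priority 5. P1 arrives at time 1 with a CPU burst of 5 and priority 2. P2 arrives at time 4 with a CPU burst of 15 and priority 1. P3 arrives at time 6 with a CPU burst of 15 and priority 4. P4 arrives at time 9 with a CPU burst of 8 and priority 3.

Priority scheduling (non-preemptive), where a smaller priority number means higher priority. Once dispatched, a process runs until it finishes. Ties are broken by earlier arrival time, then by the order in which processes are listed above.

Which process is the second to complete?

Schedule: | P0 0-4 | P2 4-19 | P1 19-24 | P4 24-32 | P3 32-47 |
Completion: P0=4  P1=24  P2=19  P3=47  P4=32
Turnaround (C−A): P0=4  P1=23  P2=15  P3=41  P4=23
Finish order: P0 → P2 → P1 → P4 → P3

P2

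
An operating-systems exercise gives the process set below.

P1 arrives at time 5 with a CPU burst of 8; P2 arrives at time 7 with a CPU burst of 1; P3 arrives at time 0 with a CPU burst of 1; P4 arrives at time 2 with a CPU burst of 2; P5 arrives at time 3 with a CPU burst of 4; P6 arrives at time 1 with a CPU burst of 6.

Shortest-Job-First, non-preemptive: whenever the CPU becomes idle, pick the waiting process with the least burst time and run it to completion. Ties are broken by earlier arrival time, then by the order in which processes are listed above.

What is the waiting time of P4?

Schedule: | P3 0-1 | P6 1-7 | P2 7-8 | P4 8-10 | P5 10-14 | P1 14-22 |
Completion: P1=22  P2=8  P3=1  P4=10  P5=14  P6=7
Waiting(P4) = turnaround − burst = 8 − 2 = 6

6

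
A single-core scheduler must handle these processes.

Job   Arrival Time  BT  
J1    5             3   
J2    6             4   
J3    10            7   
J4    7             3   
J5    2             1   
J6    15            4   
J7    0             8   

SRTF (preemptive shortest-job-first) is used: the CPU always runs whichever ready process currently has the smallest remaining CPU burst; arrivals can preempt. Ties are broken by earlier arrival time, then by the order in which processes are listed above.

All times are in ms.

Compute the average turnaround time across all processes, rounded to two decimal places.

Schedule: | J7 0-2 | J5 2-3 | J7 3-5 | J1 5-8 | J4 8-11 | J7 11-15 | J2 15-19 | J6 19-23 | J3 23-30 |
Completion: J1=8  J2=19  J3=30  J4=11  J5=3  J6=23  J7=15
Turnaround (C−A): J1=3  J2=13  J3=20  J4=4  J5=1  J6=8  J7=15
Turnaround times: J1=3, J2=13, J3=20, J4=4, J5=1, J6=8, J7=15
Average turnaround = (3+13+20+4+1+8+15) / 7 = 64/7 = 9.14

9.14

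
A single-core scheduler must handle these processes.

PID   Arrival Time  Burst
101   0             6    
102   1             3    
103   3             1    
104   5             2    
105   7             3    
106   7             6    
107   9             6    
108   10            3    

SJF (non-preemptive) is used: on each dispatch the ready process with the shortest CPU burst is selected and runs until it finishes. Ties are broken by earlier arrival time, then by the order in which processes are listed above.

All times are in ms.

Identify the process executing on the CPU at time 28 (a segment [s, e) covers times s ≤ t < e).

Timeline: | 101 0-6 | 103 6-7 | 104 7-9 | 102 9-12 | 105 12-15 | 108 15-18 | 106 18-24 | 107 24-30 |
Completion: 101=6  102=12  103=7  104=9  105=15  106=24  107=30  108=18

107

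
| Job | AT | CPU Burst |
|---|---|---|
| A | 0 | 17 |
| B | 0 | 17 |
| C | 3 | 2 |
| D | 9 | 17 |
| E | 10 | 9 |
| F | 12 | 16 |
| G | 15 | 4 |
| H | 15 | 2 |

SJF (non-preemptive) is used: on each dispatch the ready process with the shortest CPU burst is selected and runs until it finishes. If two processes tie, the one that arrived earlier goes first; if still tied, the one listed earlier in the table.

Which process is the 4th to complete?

G

Timeline: | A 0-17 | C 17-19 | H 19-21 | G 21-25 | E 25-34 | F 34-50 | B 50-67 | D 67-84 |
Completion: A=17  B=67  C=19  D=84  E=34  F=50  G=25  H=21
Turnaround (C−A): A=17  B=67  C=16  D=75  E=24  F=38  G=10  H=6
Finish order: A → C → H → G → E → F → B → D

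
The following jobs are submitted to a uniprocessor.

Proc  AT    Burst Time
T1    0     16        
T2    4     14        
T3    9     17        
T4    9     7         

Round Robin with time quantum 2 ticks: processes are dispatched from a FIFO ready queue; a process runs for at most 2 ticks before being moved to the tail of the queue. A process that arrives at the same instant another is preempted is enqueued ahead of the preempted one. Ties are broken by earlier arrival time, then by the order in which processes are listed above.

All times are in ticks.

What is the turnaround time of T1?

43

Gantt: | T1 0-4 | T2 4-6 | T1 6-8 | T2 8-10 | T1 10-12 | T3 12-14 | T4 14-16 | T2 16-18 | T1 18-20 | T3 20-22 | T4 22-24 | T2 24-26 | T1 26-28 | T3 28-30 | T4 30-32 | T2 32-34 | T1 34-36 | T3 36-38 | T4 38-39 | T2 39-41 | T1 41-43 | T3 43-45 | T2 45-47 | T3 47-54 |
Completion: T1=43  T2=47  T3=54  T4=39
Turnaround(T1) = completion − arrival = 43 − 0 = 43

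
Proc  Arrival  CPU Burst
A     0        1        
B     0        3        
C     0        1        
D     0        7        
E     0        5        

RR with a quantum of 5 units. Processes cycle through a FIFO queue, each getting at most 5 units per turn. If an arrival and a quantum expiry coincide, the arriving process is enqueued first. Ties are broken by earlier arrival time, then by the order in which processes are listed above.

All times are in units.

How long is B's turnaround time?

Schedule: | A 0-1 | B 1-4 | C 4-5 | D 5-10 | E 10-15 | D 15-17 |
Completion: A=1  B=4  C=5  D=17  E=15
Turnaround(B) = completion − arrival = 4 − 0 = 4

4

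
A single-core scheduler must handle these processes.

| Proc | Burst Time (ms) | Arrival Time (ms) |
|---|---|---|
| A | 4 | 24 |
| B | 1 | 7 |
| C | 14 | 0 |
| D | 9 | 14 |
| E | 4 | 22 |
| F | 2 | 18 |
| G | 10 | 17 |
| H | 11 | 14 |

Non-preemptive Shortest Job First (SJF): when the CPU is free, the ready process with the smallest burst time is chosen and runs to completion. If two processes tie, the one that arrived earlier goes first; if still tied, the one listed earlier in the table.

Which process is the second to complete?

Schedule: | C 0-14 | B 14-15 | D 15-24 | F 24-26 | E 26-30 | A 30-34 | G 34-44 | H 44-55 |
Completion: A=34  B=15  C=14  D=24  E=30  F=26  G=44  H=55
Turnaround (C−A): A=10  B=8  C=14  D=10  E=8  F=8  G=27  H=41
Finish order: C → B → D → F → E → A → G → H

B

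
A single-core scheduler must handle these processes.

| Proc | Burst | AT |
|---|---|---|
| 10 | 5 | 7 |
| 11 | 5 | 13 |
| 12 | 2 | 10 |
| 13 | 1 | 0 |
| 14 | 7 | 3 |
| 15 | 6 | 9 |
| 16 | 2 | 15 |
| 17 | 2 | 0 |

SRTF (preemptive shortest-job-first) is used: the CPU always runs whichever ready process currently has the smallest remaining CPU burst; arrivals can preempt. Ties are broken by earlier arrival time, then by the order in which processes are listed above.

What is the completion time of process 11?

Timeline: | 13 0-1 | 17 1-3 | 14 3-10 | 12 10-12 | 10 12-17 | 16 17-19 | 11 19-24 | 15 24-30 |
Completion: 10=17  11=24  12=12  13=1  14=10  15=30  16=19  17=3
Turnaround (C−A): 10=10  11=11  12=2  13=1  14=7  15=21  16=4  17=3

24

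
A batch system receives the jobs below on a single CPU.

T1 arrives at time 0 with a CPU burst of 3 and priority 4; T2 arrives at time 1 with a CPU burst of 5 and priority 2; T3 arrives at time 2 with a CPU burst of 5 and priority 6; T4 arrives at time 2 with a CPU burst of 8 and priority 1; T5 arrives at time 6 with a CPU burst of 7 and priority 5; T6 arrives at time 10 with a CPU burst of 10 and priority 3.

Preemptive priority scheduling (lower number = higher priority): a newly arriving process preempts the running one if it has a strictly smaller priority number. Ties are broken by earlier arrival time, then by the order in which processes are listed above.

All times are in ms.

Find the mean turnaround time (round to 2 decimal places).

20.67

Gantt: | T1 0-1 | T2 1-2 | T4 2-10 | T2 10-14 | T6 14-24 | T1 24-26 | T5 26-33 | T3 33-38 |
Completion: T1=26  T2=14  T3=38  T4=10  T5=33  T6=24
Turnaround (C−A): T1=26  T2=13  T3=36  T4=8  T5=27  T6=14
Turnaround times: T1=26, T2=13, T3=36, T4=8, T5=27, T6=14
Average turnaround = (26+13+36+8+27+14) / 6 = 124/6 = 20.67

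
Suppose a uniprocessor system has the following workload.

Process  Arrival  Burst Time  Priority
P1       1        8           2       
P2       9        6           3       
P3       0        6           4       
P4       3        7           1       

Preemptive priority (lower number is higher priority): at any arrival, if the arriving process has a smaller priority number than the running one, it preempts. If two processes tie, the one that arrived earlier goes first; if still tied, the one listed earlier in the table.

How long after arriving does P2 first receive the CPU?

7

Timeline: | P3 0-1 | P1 1-3 | P4 3-10 | P1 10-16 | P2 16-22 | P3 22-27 |
Completion: P1=16  P2=22  P3=27  P4=10
Response(P2) = first start − arrival = 16 − 9 = 7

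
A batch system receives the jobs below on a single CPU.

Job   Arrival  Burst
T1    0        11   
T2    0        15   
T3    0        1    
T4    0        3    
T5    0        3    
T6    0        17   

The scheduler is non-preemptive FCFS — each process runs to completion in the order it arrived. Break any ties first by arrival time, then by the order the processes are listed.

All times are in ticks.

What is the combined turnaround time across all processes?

177

Schedule: | T1 0-11 | T2 11-26 | T3 26-27 | T4 27-30 | T5 30-33 | T6 33-50 |
Completion: T1=11  T2=26  T3=27  T4=30  T5=33  T6=50
Turnaround (C−A): T1=11  T2=26  T3=27  T4=30  T5=33  T6=50
Turnaround = completion − arrival: T1=11, T2=26, T3=27, T4=30, T5=33, T6=50
Total turnaround = 11 + 26 + 27 + 30 + 33 + 50 = 177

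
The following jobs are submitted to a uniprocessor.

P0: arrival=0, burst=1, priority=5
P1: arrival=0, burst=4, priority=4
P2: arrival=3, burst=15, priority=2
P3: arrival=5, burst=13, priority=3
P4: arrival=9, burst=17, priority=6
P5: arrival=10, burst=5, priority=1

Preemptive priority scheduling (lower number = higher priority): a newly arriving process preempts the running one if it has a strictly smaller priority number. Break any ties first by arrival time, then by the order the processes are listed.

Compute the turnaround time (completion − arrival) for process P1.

Gantt: | P1 0-3 | P2 3-10 | P5 10-15 | P2 15-23 | P3 23-36 | P1 36-37 | P0 37-38 | P4 38-55 |
Completion: P0=38  P1=37  P2=23  P3=36  P4=55  P5=15
Turnaround (C−A): P0=38  P1=37  P2=20  P3=31  P4=46  P5=5
Turnaround(P1) = completion − arrival = 37 − 0 = 37

37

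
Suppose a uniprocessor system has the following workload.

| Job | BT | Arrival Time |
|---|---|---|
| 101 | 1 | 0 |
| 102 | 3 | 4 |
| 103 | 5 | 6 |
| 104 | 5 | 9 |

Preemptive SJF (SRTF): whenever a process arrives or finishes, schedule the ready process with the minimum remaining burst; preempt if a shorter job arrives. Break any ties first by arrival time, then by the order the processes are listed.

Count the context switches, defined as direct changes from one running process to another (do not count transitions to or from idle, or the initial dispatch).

2

Schedule: | 101 0-1 | idle 1-4 | 102 4-7 | 103 7-12 | 104 12-17 |
Completion: 101=1  102=7  103=12  104=17
Turnaround (C−A): 101=1  102=3  103=6  104=8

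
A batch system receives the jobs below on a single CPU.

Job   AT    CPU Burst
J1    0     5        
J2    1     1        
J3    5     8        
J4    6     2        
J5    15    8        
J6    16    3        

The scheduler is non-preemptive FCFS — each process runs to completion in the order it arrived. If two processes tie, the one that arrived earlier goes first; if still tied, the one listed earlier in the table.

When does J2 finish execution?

6

Gantt: | J1 0-5 | J2 5-6 | J3 6-14 | J4 14-16 | J5 16-24 | J6 24-27 |
Completion: J1=5  J2=6  J3=14  J4=16  J5=24  J6=27
Turnaround (C−A): J1=5  J2=5  J3=9  J4=10  J5=9  J6=11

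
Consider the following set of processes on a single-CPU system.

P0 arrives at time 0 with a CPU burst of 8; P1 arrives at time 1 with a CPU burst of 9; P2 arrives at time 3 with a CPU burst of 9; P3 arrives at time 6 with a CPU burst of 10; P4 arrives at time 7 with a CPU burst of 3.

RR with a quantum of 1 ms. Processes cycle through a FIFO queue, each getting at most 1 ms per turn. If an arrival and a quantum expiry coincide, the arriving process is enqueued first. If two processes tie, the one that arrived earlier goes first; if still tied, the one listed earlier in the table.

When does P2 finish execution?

Timeline: | P0 0-1 | P1 1-2 | P0 2-3 | P1 3-4 | P2 4-5 | P0 5-6 | P1 6-7 | P2 7-8 | P3 8-9 | P0 9-10 | P4 10-11 | P1 11-12 | P2 12-13 | P3 13-14 | P0 14-15 | P4 15-16 | P1 16-17 | P2 17-18 | P3 18-19 | P0 19-20 | P4 20-21 | P1 21-22 | P2 22-23 | P3 23-24 | P0 24-25 | P1 25-26 | P2 26-27 | P3 27-28 | P0 28-29 | P1 29-30 | P2 30-31 | P3 31-32 | P1 32-33 | P2 33-34 | P3 34-35 | P2 35-36 | P3 36-39 |
Completion: P0=29  P1=33  P2=36  P3=39  P4=21

36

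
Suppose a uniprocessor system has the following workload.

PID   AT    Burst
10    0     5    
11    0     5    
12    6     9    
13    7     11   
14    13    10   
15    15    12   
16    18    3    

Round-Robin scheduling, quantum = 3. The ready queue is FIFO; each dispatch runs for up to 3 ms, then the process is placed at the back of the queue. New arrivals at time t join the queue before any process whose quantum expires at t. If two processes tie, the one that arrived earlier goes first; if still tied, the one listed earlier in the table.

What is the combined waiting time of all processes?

130

Schedule: | 10 0-3 | 11 3-6 | 10 6-8 | 12 8-11 | 11 11-13 | 13 13-16 | 12 16-19 | 14 19-22 | 15 22-25 | 13 25-28 | 16 28-31 | 12 31-34 | 14 34-37 | 15 37-40 | 13 40-43 | 14 43-46 | 15 46-49 | 13 49-51 | 14 51-52 | 15 52-55 |
Completion: 10=8  11=13  12=34  13=51  14=52  15=55  16=31
Turnaround (C−A): 10=8  11=13  12=28  13=44  14=39  15=40  16=13
Waiting = turnaround − burst: 10=3, 11=8, 12=19, 13=33, 14=29, 15=28, 16=10
Total waiting = 3 + 8 + 19 + 33 + 29 + 28 + 10 = 130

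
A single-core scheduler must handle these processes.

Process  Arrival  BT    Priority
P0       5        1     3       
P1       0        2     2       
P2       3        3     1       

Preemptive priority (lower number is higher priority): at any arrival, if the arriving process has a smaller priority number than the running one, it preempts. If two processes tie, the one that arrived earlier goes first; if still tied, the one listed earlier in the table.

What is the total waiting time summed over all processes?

1

Schedule: | P1 0-2 | idle 2-3 | P2 3-6 | P0 6-7 |
Completion: P0=7  P1=2  P2=6
Waiting = turnaround − burst: P0=1, P1=0, P2=0
Total waiting = 1 + 0 + 0 = 1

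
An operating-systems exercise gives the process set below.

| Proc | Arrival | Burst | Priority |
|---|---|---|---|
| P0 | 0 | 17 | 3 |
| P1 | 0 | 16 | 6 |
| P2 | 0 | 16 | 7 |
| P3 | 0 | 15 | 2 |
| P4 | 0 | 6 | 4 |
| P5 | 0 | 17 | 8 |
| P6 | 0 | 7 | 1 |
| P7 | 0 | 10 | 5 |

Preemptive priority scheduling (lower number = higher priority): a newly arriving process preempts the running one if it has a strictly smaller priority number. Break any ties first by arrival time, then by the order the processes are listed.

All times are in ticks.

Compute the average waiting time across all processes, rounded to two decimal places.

Schedule: | P6 0-7 | P3 7-22 | P0 22-39 | P4 39-45 | P7 45-55 | P1 55-71 | P2 71-87 | P5 87-104 |
Completion: P0=39  P1=71  P2=87  P3=22  P4=45  P5=104  P6=7  P7=55
Waiting times: P0=22, P1=55, P2=71, P3=7, P4=39, P5=87, P6=0, P7=45
Average waiting = (22+55+71+7+39+87+0+45) / 8 = 326/8 = 40.75

40.75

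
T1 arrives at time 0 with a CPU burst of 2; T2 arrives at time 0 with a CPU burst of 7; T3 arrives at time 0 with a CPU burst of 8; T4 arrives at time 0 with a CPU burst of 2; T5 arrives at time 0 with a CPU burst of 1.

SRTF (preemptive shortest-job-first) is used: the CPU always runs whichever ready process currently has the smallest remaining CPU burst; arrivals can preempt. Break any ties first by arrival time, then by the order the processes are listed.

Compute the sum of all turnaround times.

41

Schedule: | T5 0-1 | T1 1-3 | T4 3-5 | T2 5-12 | T3 12-20 |
Completion: T1=3  T2=12  T3=20  T4=5  T5=1
Turnaround = completion − arrival: T1=3, T2=12, T3=20, T4=5, T5=1
Total turnaround = 3 + 12 + 20 + 5 + 1 = 41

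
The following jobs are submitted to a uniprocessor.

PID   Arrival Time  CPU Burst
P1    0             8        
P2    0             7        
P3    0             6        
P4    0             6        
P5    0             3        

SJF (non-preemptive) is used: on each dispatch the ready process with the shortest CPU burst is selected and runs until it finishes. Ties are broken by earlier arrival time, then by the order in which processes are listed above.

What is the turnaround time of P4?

Timeline: | P5 0-3 | P3 3-9 | P4 9-15 | P2 15-22 | P1 22-30 |
Completion: P1=30  P2=22  P3=9  P4=15  P5=3
Turnaround (C−A): P1=30  P2=22  P3=9  P4=15  P5=3
Turnaround(P4) = completion − arrival = 15 − 0 = 15

15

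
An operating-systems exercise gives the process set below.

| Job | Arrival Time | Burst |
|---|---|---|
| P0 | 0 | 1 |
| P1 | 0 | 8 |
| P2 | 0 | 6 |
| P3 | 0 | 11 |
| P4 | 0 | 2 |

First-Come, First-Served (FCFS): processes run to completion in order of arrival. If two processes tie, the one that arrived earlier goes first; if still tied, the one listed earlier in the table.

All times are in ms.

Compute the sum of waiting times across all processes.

Timeline: | P0 0-1 | P1 1-9 | P2 9-15 | P3 15-26 | P4 26-28 |
Completion: P0=1  P1=9  P2=15  P3=26  P4=28
Turnaround (C−A): P0=1  P1=9  P2=15  P3=26  P4=28
Waiting = turnaround − burst: P0=0, P1=1, P2=9, P3=15, P4=26
Total waiting = 0 + 1 + 9 + 15 + 26 = 51

51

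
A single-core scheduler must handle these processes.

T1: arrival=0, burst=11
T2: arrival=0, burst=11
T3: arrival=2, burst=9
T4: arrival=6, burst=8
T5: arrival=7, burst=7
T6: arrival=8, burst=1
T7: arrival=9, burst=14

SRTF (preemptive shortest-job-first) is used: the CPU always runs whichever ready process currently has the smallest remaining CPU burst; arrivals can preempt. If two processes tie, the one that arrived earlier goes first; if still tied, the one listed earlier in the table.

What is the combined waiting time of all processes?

118

Schedule: | T1 0-8 | T6 8-9 | T1 9-12 | T5 12-19 | T4 19-27 | T3 27-36 | T2 36-47 | T7 47-61 |
Completion: T1=12  T2=47  T3=36  T4=27  T5=19  T6=9  T7=61
Waiting = turnaround − burst: T1=1, T2=36, T3=25, T4=13, T5=5, T6=0, T7=38
Total waiting = 1 + 36 + 25 + 13 + 5 + 0 + 38 = 118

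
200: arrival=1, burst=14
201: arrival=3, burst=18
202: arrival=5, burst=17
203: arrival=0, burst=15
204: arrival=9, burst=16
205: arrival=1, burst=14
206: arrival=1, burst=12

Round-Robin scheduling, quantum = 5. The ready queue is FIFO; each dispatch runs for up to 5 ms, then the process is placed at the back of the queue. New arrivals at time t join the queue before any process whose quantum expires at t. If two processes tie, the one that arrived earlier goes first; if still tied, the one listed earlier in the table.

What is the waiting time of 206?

72

Gantt: | 203 0-5 | 200 5-10 | 205 10-15 | 206 15-20 | 201 20-25 | 202 25-30 | 203 30-35 | 204 35-40 | 200 40-45 | 205 45-50 | 206 50-55 | 201 55-60 | 202 60-65 | 203 65-70 | 204 70-75 | 200 75-79 | 205 79-83 | 206 83-85 | 201 85-90 | 202 90-95 | 204 95-100 | 201 100-103 | 202 103-105 | 204 105-106 |
Completion: 200=79  201=103  202=105  203=70  204=106  205=83  206=85
Waiting(206) = turnaround − burst = 84 − 12 = 72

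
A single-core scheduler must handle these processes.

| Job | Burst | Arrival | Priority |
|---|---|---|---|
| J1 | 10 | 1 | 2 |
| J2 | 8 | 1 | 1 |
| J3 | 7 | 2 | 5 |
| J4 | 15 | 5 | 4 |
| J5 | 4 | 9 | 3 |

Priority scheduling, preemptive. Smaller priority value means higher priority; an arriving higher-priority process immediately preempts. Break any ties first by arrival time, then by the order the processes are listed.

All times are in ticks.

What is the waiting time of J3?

36

Timeline: | idle 0-1 | J2 1-9 | J1 9-19 | J5 19-23 | J4 23-38 | J3 38-45 |
Completion: J1=19  J2=9  J3=45  J4=38  J5=23
Turnaround (C−A): J1=18  J2=8  J3=43  J4=33  J5=14
Waiting(J3) = turnaround − burst = 43 − 7 = 36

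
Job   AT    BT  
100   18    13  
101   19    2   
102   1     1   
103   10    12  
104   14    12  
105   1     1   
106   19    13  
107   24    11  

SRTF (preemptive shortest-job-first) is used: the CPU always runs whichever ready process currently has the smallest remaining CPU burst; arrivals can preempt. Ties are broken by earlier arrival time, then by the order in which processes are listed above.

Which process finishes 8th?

Schedule: | idle 0-1 | 102 1-2 | 105 2-3 | idle 3-10 | 103 10-19 | 101 19-21 | 103 21-24 | 107 24-35 | 104 35-47 | 100 47-60 | 106 60-73 |
Completion: 100=60  101=21  102=2  103=24  104=47  105=3  106=73  107=35
Turnaround (C−A): 100=42  101=2  102=1  103=14  104=33  105=2  106=54  107=11
Finish order: 102 → 105 → 101 → 103 → 107 → 104 → 100 → 106

106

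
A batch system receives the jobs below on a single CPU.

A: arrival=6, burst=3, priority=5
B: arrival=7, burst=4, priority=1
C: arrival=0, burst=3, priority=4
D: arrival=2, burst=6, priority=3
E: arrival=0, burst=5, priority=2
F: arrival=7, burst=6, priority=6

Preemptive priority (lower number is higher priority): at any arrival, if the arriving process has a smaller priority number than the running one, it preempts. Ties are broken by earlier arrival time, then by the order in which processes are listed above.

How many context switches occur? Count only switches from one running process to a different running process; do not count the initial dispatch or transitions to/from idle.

Timeline: | E 0-5 | D 5-7 | B 7-11 | D 11-15 | C 15-18 | A 18-21 | F 21-27 |
Completion: A=21  B=11  C=18  D=15  E=5  F=27
Turnaround (C−A): A=15  B=4  C=18  D=13  E=5  F=20

6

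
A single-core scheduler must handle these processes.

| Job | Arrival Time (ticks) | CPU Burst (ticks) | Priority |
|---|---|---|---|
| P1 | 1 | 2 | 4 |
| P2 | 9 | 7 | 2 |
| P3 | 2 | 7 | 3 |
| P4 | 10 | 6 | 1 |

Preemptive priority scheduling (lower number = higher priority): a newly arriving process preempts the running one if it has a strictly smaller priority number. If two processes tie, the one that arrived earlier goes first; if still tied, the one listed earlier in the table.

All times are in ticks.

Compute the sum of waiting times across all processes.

Gantt: | idle 0-1 | P1 1-2 | P3 2-9 | P2 9-10 | P4 10-16 | P2 16-22 | P1 22-23 |
Completion: P1=23  P2=22  P3=9  P4=16
Turnaround (C−A): P1=22  P2=13  P3=7  P4=6
Waiting = turnaround − burst: P1=20, P2=6, P3=0, P4=0
Total waiting = 20 + 6 + 0 + 0 = 26

26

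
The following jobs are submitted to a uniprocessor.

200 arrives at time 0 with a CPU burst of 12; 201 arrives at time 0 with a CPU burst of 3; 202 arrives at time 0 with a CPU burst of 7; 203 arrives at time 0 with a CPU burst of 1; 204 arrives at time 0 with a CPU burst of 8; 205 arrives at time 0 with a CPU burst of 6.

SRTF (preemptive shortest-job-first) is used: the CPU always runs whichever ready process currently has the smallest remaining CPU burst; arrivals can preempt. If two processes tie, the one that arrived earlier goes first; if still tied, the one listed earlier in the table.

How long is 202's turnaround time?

Schedule: | 203 0-1 | 201 1-4 | 205 4-10 | 202 10-17 | 204 17-25 | 200 25-37 |
Completion: 200=37  201=4  202=17  203=1  204=25  205=10
Turnaround(202) = completion − arrival = 17 − 0 = 17

17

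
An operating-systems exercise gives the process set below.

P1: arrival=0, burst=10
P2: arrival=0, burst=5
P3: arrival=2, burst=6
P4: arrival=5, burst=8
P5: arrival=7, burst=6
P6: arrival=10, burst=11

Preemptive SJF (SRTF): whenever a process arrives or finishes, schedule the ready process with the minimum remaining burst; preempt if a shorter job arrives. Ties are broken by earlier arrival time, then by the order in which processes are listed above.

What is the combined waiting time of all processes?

Timeline: | P2 0-5 | P3 5-11 | P5 11-17 | P4 17-25 | P1 25-35 | P6 35-46 |
Completion: P1=35  P2=5  P3=11  P4=25  P5=17  P6=46
Turnaround (C−A): P1=35  P2=5  P3=9  P4=20  P5=10  P6=36
Waiting = turnaround − burst: P1=25, P2=0, P3=3, P4=12, P5=4, P6=25
Total waiting = 25 + 0 + 3 + 12 + 4 + 25 = 69

69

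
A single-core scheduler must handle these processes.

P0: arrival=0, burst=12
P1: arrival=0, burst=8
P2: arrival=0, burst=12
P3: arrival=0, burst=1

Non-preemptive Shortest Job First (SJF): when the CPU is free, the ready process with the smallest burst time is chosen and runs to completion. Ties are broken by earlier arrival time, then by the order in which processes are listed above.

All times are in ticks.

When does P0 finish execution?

21

Gantt: | P3 0-1 | P1 1-9 | P0 9-21 | P2 21-33 |
Completion: P0=21  P1=9  P2=33  P3=1
Turnaround (C−A): P0=21  P1=9  P2=33  P3=1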